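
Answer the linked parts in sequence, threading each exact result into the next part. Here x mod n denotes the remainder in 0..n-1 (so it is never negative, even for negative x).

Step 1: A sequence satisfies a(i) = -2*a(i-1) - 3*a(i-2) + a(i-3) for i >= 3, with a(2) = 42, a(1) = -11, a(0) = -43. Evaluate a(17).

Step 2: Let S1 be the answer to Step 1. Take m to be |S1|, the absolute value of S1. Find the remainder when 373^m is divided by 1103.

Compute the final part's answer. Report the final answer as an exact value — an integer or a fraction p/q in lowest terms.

Step 1: a(3) = -2*(42) - 3*(-11) + 1*(-43) = -94; iterating: a(3)=-94, a(4)=51, a(5)=222, a(6)=-691, a(7)=767, a(8)=761, a(9)=-4514, a(10)=7512, a(11)=-721, a(12)=-25608, a(13)=60891, a(14)=-45679, a(15)=-116923, a(16)=431774, a(17)=-558458; answer -558458
Step 2: S1 = -558458; m = 558458; squarings mod 1103: 373^1=373, 373^2=151, 373^4=741, 373^8=890, 373^16=146, 373^32=359, 373^64=933, 373^128=222, 373^256=752, 373^512=768, 373^1024=822, 373^2048=648, 373^4096=764, 373^8192=209, 373^16384=664, 373^32768=799, 373^65536=867, 373^131072=546, 373^262144=306, 373^524288=984; 373^558458 = 373^2 * 373^8 * 373^16 * 373^32 * 373^64 * 373^256 * 373^1024 * 373^32768 * 373^524288 = 1081 (mod 1103); answer 1081

1081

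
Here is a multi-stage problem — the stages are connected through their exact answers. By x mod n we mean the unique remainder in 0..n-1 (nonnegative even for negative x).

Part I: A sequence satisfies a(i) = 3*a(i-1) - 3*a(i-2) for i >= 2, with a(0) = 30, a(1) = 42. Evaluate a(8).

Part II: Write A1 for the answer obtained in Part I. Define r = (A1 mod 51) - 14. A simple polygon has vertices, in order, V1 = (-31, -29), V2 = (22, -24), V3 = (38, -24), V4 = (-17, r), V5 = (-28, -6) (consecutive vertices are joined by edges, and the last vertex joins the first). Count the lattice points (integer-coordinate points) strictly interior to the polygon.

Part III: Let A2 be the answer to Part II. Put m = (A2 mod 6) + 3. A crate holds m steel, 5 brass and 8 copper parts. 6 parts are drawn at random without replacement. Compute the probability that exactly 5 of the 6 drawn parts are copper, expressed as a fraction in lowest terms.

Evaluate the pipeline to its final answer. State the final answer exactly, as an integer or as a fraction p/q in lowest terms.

Part I: a(2) = 3*(42) - 3*(30) = 36; iterating: a(2)=36, a(3)=-18, a(4)=-162, a(5)=-432, a(6)=-810, a(7)=-1134, a(8)=-972; answer -972
Part II: A1 = -972; r = 34; cross terms: (-31*-24 - 22*-29)=1382, (22*-24 - 38*-24)=384, (38*34 - -17*-24)=884, (-17*-6 - -28*34)=1054, (-28*-29 - -31*-6)=626; twice the area = |4330| = 4330; area = 2165; boundary points = 1 + 16 + 1 + 1 + 1 = 20; strictly interior points = area - boundary/2 + 1 = 2156; answer 2156
Part III: A2 = 2156; m = 5; total draws C(18,6) = 18564; favorable C(8,5)*C(10,1) = 560; P = 20/663; answer 20/663

20/663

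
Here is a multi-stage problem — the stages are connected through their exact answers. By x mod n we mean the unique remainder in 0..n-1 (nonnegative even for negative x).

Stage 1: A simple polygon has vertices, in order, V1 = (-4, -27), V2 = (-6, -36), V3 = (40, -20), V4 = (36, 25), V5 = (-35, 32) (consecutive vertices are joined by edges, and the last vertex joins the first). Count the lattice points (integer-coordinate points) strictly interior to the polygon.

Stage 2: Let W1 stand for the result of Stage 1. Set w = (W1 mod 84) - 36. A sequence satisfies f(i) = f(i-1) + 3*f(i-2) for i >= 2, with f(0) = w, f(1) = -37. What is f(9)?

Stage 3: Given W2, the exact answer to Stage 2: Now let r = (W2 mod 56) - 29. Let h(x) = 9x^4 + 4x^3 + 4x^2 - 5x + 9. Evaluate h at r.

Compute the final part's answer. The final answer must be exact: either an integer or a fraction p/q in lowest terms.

574553

Stage 1: cross terms: (-4*-36 - -6*-27)=-18, (-6*-20 - 40*-36)=1560, (40*25 - 36*-20)=1720, (36*32 - -35*25)=2027, (-35*-27 - -4*32)=1073; twice the area = |6362| = 6362; area = 3181; boundary points = 1 + 2 + 1 + 1 + 1 = 6; strictly interior points = area - boundary/2 + 1 = 3179; answer 3179
Stage 2: W1 = 3179; w = 35; f(2) = 1*(-37) + 3*(35) = 68; iterating: f(2)=68, f(3)=-43, f(4)=161, f(5)=32, f(6)=515, f(7)=611, f(8)=2156, f(9)=3989; answer 3989
Stage 3: W2 = 3989; r = -16; 9*(-16)^4 + 4*(-16)^3 + 4*(-16)^2 - 5*(-16)^1 + 9 = (589824) + (-16384) + (1024) + (80) + (9) = 574553; answer 574553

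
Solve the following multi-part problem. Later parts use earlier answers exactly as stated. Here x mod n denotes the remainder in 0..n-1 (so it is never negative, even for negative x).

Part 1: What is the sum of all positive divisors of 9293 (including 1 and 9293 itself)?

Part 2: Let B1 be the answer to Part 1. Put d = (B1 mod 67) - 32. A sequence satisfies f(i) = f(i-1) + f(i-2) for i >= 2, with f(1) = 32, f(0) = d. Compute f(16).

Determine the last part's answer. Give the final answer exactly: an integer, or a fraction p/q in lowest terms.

Part 1: 9293 is prime, so its only divisors are 1 and 9293; sigma = 1 + 9293 = 9294; answer 9294
Part 2: B1 = 9294; d = 16; f(2) = 1*(32) + 1*(16) = 48; iterating: f(2)=48, f(3)=80, f(4)=128, f(5)=208, f(6)=336, f(7)=544, f(8)=880, f(9)=1424, f(10)=2304, f(11)=3728, f(12)=6032, f(13)=9760, f(14)=15792, f(15)=25552, f(16)=41344; answer 41344

41344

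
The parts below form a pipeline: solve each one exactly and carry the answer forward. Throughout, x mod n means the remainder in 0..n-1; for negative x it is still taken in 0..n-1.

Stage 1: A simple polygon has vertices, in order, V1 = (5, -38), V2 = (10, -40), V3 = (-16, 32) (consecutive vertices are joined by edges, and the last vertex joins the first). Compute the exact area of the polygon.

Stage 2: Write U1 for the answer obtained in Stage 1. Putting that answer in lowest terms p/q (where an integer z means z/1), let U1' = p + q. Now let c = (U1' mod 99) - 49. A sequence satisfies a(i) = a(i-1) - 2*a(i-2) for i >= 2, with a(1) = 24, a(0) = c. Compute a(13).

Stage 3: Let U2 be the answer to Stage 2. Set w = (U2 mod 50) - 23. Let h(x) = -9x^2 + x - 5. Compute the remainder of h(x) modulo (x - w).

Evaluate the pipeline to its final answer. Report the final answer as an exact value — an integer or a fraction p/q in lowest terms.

-4743

Stage 1: cross terms: (5*-40 - 10*-38)=180, (10*32 - -16*-40)=-320, (-16*-38 - 5*32)=448; twice the area = |308| = 308; area = 154; answer 154
Stage 2: U1 = 154; threaded value p + q = 155; c = 7; a(2) = 1*(24) - 2*(7) = 10; iterating: a(2)=10, a(3)=-38, a(4)=-58, a(5)=18, a(6)=134, a(7)=98, a(8)=-170, a(9)=-366, a(10)=-26, a(11)=706, a(12)=758, a(13)=-654; answer -654
Stage 3: U2 = -654; w = 23; remainder = value at the root: -9*(23)^2 + 1*(23)^1 - 5 = (-4761) + (23) + (-5) = -4743; answer -4743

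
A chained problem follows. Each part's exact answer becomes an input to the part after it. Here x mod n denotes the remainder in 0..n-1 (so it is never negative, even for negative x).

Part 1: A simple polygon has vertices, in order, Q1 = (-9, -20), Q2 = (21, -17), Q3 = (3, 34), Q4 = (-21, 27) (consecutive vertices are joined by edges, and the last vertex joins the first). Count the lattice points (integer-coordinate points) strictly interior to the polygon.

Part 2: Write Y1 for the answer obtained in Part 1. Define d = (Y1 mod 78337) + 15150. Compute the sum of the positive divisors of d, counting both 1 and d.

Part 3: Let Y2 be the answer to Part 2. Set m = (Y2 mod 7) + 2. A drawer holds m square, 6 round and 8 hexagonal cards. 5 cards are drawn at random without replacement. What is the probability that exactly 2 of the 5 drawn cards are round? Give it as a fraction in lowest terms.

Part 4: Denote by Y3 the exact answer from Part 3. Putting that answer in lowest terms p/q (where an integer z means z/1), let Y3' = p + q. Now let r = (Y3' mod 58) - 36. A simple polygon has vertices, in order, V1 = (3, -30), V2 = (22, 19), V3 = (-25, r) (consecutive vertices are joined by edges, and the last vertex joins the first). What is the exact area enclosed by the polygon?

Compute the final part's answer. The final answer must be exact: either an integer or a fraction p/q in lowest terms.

1657/2

Part 1: cross terms: (-9*-17 - 21*-20)=573, (21*34 - 3*-17)=765, (3*27 - -21*34)=795, (-21*-20 - -9*27)=663; twice the area = |2796| = 2796; area = 1398; boundary points = 3 + 3 + 1 + 1 = 8; strictly interior points = area - boundary/2 + 1 = 1395; answer 1395
Part 2: Y1 = 1395; d = 16545; 16545 = 3 * 5 * 1103; sigma = (1 + 3) * (1 + 5) * (1 + 1103) = 4 * 6 * 1104 = 26496; answer 26496
Part 3: Y2 = 26496; m = 3; total draws C(17,5) = 6188; favorable C(6,2)*C(11,3) = 2475; P = 2475/6188; answer 2475/6188
Part 4: Y3 = 2475/6188; threaded value p + q = 8663; r = -15; cross terms: (3*19 - 22*-30)=717, (22*-15 - -25*19)=145, (-25*-30 - 3*-15)=795; twice the area = |1657| = 1657; area = 1657/2; answer 1657/2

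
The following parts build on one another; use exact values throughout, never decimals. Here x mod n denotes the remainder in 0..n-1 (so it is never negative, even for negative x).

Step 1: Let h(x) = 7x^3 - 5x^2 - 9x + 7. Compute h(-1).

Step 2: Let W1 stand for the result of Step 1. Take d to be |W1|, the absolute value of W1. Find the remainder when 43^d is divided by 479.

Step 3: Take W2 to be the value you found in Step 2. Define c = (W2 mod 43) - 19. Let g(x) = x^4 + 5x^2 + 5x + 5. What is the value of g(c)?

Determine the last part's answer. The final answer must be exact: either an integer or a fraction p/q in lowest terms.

29346

Step 1: 7*(-1)^3 - 5*(-1)^2 - 9*(-1)^1 + 7 = (-7) + (-5) + (9) + (7) = 4; answer 4
Step 2: W1 = 4; d = 4; squarings mod 479: 43^1=43, 43^2=412, 43^4=178; 43^4 = 43^4 = 178 (mod 479); answer 178
Step 3: W2 = 178; c = -13; 1*(-13)^4 + 5*(-13)^2 + 5*(-13)^1 + 5 = (28561) + (845) + (-65) + (5) = 29346; answer 29346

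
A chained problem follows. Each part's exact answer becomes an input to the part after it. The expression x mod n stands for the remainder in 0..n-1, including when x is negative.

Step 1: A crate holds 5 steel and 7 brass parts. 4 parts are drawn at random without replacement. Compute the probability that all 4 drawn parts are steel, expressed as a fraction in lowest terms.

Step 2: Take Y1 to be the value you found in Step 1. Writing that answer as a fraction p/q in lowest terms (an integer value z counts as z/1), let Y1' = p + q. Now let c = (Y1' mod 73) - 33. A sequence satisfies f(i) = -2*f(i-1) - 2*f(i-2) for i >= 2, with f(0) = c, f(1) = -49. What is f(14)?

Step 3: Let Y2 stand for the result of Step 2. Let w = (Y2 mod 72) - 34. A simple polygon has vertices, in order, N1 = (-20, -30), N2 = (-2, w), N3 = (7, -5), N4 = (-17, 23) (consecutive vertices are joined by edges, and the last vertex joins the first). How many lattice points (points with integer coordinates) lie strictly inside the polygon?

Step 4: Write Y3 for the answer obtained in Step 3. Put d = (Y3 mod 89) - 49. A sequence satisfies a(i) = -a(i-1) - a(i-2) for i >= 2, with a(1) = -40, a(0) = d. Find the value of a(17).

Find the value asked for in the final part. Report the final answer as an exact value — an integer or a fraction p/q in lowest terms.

65

Step 1: total draws C(12,4) = 495; favorable C(5,4) = 5; P = 1/99; answer 1/99
Step 2: Y1 = 1/99; threaded value p + q = 100; c = -6; f(2) = -2*(-49) - 2*(-6) = 110; iterating: f(2)=110, f(3)=-122, f(4)=24, f(5)=196, f(6)=-440, f(7)=488, f(8)=-96, f(9)=-784, f(10)=1760, f(11)=-1952, f(12)=384, f(13)=3136, f(14)=-7040; answer -7040
Step 3: Y2 = -7040; w = -18; cross terms: (-20*-18 - -2*-30)=300, (-2*-5 - 7*-18)=136, (7*23 - -17*-5)=76, (-17*-30 - -20*23)=970; twice the area = |1482| = 1482; area = 741; boundary points = 6 + 1 + 4 + 1 = 12; strictly interior points = area - boundary/2 + 1 = 736; answer 736
Step 4: Y3 = 736; d = -25; a(2) = -1*(-40) - 1*(-25) = 65; iterating: a(2)=65, a(3)=-25, a(4)=-40, a(5)=65, a(6)=-25, a(7)=-40, a(8)=65, a(9)=-25, a(10)=-40, a(11)=65, a(12)=-25, a(13)=-40, a(14)=65, a(15)=-25, a(16)=-40, a(17)=65; answer 65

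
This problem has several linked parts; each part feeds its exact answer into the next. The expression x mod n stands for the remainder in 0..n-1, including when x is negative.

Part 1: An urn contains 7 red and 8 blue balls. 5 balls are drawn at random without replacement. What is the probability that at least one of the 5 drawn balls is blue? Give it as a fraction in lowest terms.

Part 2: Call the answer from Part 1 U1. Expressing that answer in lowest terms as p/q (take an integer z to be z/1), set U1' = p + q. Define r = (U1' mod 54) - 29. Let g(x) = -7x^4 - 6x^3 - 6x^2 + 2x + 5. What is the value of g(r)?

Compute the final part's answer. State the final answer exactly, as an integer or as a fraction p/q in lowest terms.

-253647

Part 1: total draws C(15,5) = 3003; complement C(7,5) = 21; favorable 3003 - 21 = 2982; P = 142/143; answer 142/143
Part 2: U1 = 142/143; threaded value p + q = 285; r = -14; -7*(-14)^4 - 6*(-14)^3 - 6*(-14)^2 + 2*(-14)^1 + 5 = (-268912) + (16464) + (-1176) + (-28) + (5) = -253647; answer -253647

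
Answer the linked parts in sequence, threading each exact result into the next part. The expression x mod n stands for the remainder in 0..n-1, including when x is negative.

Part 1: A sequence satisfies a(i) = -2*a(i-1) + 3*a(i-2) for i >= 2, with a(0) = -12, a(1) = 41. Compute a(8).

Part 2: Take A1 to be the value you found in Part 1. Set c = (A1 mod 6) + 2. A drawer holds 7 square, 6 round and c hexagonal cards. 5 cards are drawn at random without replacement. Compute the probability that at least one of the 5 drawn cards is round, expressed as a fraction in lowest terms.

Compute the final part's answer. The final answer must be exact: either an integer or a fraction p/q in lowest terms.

Part 1: a(2) = -2*(41) + 3*(-12) = -118; iterating: a(2)=-118, a(3)=359, a(4)=-1072, a(5)=3221, a(6)=-9658, a(7)=28979, a(8)=-86932; answer -86932
Part 2: A1 = -86932; c = 4; total draws C(17,5) = 6188; complement C(11,5) = 462; favorable 6188 - 462 = 5726; P = 409/442; answer 409/442

409/442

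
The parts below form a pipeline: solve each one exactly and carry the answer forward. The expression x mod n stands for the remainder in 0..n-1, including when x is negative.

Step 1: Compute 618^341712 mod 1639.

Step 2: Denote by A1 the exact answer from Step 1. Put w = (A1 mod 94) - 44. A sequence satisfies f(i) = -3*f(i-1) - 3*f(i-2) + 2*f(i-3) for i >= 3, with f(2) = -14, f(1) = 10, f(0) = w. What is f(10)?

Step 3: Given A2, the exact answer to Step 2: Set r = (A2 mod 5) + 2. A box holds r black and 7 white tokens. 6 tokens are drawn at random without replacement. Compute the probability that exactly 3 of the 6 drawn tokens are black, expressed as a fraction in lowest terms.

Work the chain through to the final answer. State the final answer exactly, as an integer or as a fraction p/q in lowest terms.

Step 1: squarings mod 1639: 618^1=618, 618^2=37, 618^4=1369, 618^8=784, 618^16=31, 618^32=961, 618^64=764, 618^128=212, 618^256=691, 618^512=532, 618^1024=1116, 618^2048=1455, 618^4096=1076, 618^8192=642, 618^16384=775, 618^32768=751, 618^65536=185, 618^131072=1445, 618^262144=1578; 618^341712 = 618^16 * 618^64 * 618^128 * 618^512 * 618^1024 * 618^4096 * 618^8192 * 618^65536 * 618^262144 = 510 (mod 1639); answer 510
Step 2: A1 = 510; w = -4; f(3) = -3*(-14) - 3*(10) + 2*(-4) = 4; iterating: f(3)=4, f(4)=50, f(5)=-190, f(6)=428, f(7)=-614, f(8)=178, f(9)=2164, f(10)=-8254; answer -8254
Step 3: A2 = -8254; r = 3; total draws C(10,6) = 210; favorable C(3,3)*C(7,3) = 35; P = 1/6; answer 1/6

1/6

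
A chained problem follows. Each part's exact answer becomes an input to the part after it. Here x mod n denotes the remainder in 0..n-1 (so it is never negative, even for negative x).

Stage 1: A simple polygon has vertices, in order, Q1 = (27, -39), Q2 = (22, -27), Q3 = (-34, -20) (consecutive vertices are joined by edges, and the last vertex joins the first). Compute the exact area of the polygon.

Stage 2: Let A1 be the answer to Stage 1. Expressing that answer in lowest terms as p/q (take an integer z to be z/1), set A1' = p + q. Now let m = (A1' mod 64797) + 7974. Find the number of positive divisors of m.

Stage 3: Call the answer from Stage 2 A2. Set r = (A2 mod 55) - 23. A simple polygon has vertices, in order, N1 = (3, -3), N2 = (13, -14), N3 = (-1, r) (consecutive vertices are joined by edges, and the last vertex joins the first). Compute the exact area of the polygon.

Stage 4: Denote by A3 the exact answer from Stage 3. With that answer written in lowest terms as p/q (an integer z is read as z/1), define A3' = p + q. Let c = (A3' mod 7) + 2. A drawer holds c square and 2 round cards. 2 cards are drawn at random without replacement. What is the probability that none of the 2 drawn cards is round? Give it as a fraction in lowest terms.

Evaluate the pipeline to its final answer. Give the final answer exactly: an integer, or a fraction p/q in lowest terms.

Stage 1: cross terms: (27*-27 - 22*-39)=129, (22*-20 - -34*-27)=-1358, (-34*-39 - 27*-20)=1866; twice the area = |637| = 637; area = 637/2; answer 637/2
Stage 2: A1 = 637/2; threaded value p + q = 639; m = 8613; 8613 = 3^3 * 11 * 29; number of divisors = (3+1) * (1+1) * (1+1) = 16; answer 16
Stage 3: A2 = 16; r = -7; cross terms: (3*-14 - 13*-3)=-3, (13*-7 - -1*-14)=-105, (-1*-3 - 3*-7)=24; twice the area = |-84| = 84; area = 42; answer 42
Stage 4: A3 = 42; threaded value p + q = 43; c = 3; total draws C(5,2) = 10; favorable C(3,2) = 3; P = 3/10; answer 3/10

3/10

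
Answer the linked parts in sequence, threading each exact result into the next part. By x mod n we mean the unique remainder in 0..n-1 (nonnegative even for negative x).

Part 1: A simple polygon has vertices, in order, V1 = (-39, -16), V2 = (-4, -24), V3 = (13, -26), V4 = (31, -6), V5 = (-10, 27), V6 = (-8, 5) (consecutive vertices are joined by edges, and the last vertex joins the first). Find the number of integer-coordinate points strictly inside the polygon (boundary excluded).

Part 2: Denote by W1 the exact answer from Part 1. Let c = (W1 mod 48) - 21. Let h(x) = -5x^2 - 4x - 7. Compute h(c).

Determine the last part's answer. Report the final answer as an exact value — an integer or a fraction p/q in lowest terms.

Part 1: cross terms: (-39*-24 - -4*-16)=872, (-4*-26 - 13*-24)=416, (13*-6 - 31*-26)=728, (31*27 - -10*-6)=777, (-10*5 - -8*27)=166, (-8*-16 - -39*5)=323; twice the area = |3282| = 3282; area = 1641; boundary points = 1 + 1 + 2 + 1 + 2 + 1 = 8; strictly interior points = area - boundary/2 + 1 = 1638; answer 1638
Part 2: W1 = 1638; c = -15; -5*(-15)^2 - 4*(-15)^1 - 7 = (-1125) + (60) + (-7) = -1072; answer -1072

-1072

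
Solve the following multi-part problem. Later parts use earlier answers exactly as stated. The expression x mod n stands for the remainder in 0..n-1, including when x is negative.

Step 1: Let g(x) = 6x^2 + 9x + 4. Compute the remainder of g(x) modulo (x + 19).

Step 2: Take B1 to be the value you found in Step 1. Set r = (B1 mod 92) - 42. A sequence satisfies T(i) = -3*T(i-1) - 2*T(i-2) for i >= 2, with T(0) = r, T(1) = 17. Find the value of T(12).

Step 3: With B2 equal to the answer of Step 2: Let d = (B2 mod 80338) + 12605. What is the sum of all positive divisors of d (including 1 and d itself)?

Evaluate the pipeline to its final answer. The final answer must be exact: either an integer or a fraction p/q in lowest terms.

168960

Step 1: remainder = value at the root: 6*(-19)^2 + 9*(-19)^1 + 4 = (2166) + (-171) + (4) = 1999; answer 1999
Step 2: B1 = 1999; r = 25; T(2) = -3*(17) - 2*(25) = -101; iterating: T(2)=-101, T(3)=269, T(4)=-605, T(5)=1277, T(6)=-2621, T(7)=5309, T(8)=-10685, T(9)=21437, T(10)=-42941, T(11)=85949, T(12)=-171965; answer -171965
Step 3: B2 = -171965; d = 81654; 81654 = 2 * 3 * 31 * 439; sigma = (1 + 2) * (1 + 3) * (1 + 31) * (1 + 439) = 3 * 4 * 32 * 440 = 168960; answer 168960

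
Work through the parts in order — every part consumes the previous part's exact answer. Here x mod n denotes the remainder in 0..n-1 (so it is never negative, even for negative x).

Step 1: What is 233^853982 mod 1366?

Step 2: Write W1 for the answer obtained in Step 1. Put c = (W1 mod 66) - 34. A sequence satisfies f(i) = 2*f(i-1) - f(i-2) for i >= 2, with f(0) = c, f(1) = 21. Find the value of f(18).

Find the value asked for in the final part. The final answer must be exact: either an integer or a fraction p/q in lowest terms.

565

Step 1: squarings mod 1366: 233^1=233, 233^2=1015, 233^4=261, 233^8=1187, 233^16=623, 233^32=185, 233^64=75, 233^128=161, 233^256=1333, 233^512=1089, 233^1024=233, 233^2048=1015, 233^4096=261, 233^8192=1187, 233^16384=623, 233^32768=185, 233^65536=75, 233^131072=161, 233^262144=1333, 233^524288=1089; 233^853982 = 233^2 * 233^4 * 233^8 * 233^16 * 233^64 * 233^128 * 233^256 * 233^512 * 233^1024 * 233^65536 * 233^262144 * 233^524288 = 1343 (mod 1366); answer 1343
Step 2: W1 = 1343; c = -11; f(2) = 2*(21) - 1*(-11) = 53; iterating: f(2)=53, f(3)=85, f(4)=117, f(5)=149, f(6)=181, f(7)=213, f(8)=245, f(9)=277, f(10)=309, f(11)=341, f(12)=373, f(13)=405, f(14)=437, f(15)=469, f(16)=501, f(17)=533, f(18)=565; answer 565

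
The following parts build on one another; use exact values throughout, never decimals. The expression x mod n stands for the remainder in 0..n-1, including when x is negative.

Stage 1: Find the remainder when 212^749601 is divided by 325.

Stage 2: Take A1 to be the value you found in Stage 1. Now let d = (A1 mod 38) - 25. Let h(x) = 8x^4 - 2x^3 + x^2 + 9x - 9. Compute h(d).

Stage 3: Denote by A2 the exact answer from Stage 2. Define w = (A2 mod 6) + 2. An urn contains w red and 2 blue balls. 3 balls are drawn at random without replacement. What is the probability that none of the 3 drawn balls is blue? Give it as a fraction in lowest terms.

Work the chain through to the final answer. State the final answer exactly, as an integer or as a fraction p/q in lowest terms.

5/12

Stage 1: squarings mod 325: 212^1=212, 212^2=94, 212^4=61, 212^8=146, 212^16=191, 212^32=81, 212^64=61, 212^128=146, 212^256=191, 212^512=81, 212^1024=61, 212^2048=146, 212^4096=191, 212^8192=81, 212^16384=61, 212^32768=146, 212^65536=191, 212^131072=81, 212^262144=61, 212^524288=146; 212^749601 = 212^1 * 212^32 * 212^4096 * 212^8192 * 212^16384 * 212^65536 * 212^131072 * 212^524288 = 12 (mod 325); answer 12
Stage 2: A1 = 12; d = -13; 8*(-13)^4 - 2*(-13)^3 + 1*(-13)^2 + 9*(-13)^1 - 9 = (228488) + (4394) + (169) + (-117) + (-9) = 232925; answer 232925
Stage 3: A2 = 232925; w = 7; total draws C(9,3) = 84; favorable C(7,3) = 35; P = 5/12; answer 5/12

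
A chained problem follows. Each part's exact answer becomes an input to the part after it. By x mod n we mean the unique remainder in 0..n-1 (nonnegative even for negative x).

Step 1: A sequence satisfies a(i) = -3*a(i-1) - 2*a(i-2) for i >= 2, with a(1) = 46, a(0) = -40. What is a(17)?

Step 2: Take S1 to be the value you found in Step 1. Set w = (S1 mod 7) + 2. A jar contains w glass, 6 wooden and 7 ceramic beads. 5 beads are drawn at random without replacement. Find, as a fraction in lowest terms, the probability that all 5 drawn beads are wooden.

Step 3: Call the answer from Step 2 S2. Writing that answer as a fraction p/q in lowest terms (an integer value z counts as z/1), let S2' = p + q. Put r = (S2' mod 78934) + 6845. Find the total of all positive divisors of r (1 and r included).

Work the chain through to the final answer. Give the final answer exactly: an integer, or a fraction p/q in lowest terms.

Step 1: a(2) = -3*(46) - 2*(-40) = -58; iterating: a(2)=-58, a(3)=82, a(4)=-130, a(5)=226, a(6)=-418, a(7)=802, a(8)=-1570, a(9)=3106, a(10)=-6178, a(11)=12322, a(12)=-24610, a(13)=49186, a(14)=-98338, a(15)=196642, a(16)=-393250, a(17)=786466; answer 786466
Step 2: S1 = 786466; w = 4; total draws C(17,5) = 6188; favorable C(6,5) = 6; P = 3/3094; answer 3/3094
Step 3: S2 = 3/3094; threaded value p + q = 3097; r = 9942; 9942 = 2 * 3 * 1657; sigma = (1 + 2) * (1 + 3) * (1 + 1657) = 3 * 4 * 1658 = 19896; answer 19896

19896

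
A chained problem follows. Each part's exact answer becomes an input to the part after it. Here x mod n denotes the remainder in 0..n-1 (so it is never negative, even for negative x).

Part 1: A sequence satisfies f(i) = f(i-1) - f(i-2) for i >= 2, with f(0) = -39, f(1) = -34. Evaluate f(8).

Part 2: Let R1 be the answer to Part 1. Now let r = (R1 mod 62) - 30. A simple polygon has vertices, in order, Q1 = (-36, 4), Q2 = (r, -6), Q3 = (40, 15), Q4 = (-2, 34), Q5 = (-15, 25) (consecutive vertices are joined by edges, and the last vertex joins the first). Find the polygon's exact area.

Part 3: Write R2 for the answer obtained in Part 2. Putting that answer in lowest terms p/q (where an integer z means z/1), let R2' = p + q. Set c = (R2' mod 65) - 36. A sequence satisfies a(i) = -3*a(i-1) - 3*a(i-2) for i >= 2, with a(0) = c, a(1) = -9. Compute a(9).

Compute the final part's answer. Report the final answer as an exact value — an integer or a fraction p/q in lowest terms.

Part 1: f(2) = 1*(-34) - 1*(-39) = 5; iterating: f(2)=5, f(3)=39, f(4)=34, f(5)=-5, f(6)=-39, f(7)=-34, f(8)=5; answer 5
Part 2: R1 = 5; r = -25; cross terms: (-36*-6 - -25*4)=316, (-25*15 - 40*-6)=-135, (40*34 - -2*15)=1390, (-2*25 - -15*34)=460, (-15*4 - -36*25)=840; twice the area = |2871| = 2871; area = 2871/2; answer 2871/2
Part 3: R2 = 2871/2; threaded value p + q = 2873; c = -23; a(2) = -3*(-9) - 3*(-23) = 96; iterating: a(2)=96, a(3)=-261, a(4)=495, a(5)=-702, a(6)=621, a(7)=243, a(8)=-2592, a(9)=7047; answer 7047

7047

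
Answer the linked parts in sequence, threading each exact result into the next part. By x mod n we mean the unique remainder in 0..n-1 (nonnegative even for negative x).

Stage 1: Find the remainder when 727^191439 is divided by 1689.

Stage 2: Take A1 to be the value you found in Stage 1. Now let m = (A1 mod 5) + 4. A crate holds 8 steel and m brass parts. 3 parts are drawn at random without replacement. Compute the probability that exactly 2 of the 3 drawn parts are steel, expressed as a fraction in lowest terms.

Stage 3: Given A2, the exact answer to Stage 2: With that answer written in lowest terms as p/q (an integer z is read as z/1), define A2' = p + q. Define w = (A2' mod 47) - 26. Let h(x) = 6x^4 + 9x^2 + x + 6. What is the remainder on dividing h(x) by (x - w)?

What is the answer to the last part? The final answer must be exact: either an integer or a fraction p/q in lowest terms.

963626

Stage 1: squarings mod 1689: 727^1=727, 727^2=1561, 727^4=1183, 727^8=997, 727^16=877, 727^32=634, 727^64=1663, 727^128=676, 727^256=946, 727^512=1435, 727^1024=334, 727^2048=82, 727^4096=1657, 727^8192=1024, 727^16384=1396, 727^32768=1399, 727^65536=1339, 727^131072=892; 727^191439 = 727^1 * 727^2 * 727^4 * 727^8 * 727^64 * 727^128 * 727^256 * 727^512 * 727^2048 * 727^8192 * 727^16384 * 727^32768 * 727^131072 = 1678 (mod 1689); answer 1678
Stage 2: A1 = 1678; m = 7; total draws C(15,3) = 455; favorable C(8,2)*C(7,1) = 196; P = 28/65; answer 28/65
Stage 3: A2 = 28/65; threaded value p + q = 93; w = 20; remainder = value at the root: 6*(20)^4 + 9*(20)^2 + 1*(20)^1 + 6 = (960000) + (3600) + (20) + (6) = 963626; answer 963626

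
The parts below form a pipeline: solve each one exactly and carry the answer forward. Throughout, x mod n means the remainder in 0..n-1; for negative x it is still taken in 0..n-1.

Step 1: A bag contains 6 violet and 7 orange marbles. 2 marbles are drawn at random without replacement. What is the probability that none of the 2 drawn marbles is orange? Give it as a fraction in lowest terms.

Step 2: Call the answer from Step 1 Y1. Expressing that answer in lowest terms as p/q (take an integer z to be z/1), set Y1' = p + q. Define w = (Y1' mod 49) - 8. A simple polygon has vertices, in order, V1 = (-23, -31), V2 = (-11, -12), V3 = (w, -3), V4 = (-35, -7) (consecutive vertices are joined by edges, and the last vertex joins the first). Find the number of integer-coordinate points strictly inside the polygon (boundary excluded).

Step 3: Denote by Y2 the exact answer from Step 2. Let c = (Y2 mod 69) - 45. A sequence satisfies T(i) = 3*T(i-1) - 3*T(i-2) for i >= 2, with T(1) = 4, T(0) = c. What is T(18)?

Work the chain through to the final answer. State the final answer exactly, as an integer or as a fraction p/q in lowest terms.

Step 1: total draws C(13,2) = 78; favorable C(6,2) = 15; P = 5/26; answer 5/26
Step 2: Y1 = 5/26; threaded value p + q = 31; w = 23; cross terms: (-23*-12 - -11*-31)=-65, (-11*-3 - 23*-12)=309, (23*-7 - -35*-3)=-266, (-35*-31 - -23*-7)=924; twice the area = |902| = 902; area = 451; boundary points = 1 + 1 + 2 + 12 = 16; strictly interior points = area - boundary/2 + 1 = 444; answer 444
Step 3: Y2 = 444; c = -15; T(2) = 3*(4) - 3*(-15) = 57; iterating: T(2)=57, T(3)=159, T(4)=306, T(5)=441, T(6)=405, T(7)=-108, T(8)=-1539, T(9)=-4293, T(10)=-8262, T(11)=-11907, T(12)=-10935, T(13)=2916, T(14)=41553, T(15)=115911, T(16)=223074, T(17)=321489, T(18)=295245; answer 295245

295245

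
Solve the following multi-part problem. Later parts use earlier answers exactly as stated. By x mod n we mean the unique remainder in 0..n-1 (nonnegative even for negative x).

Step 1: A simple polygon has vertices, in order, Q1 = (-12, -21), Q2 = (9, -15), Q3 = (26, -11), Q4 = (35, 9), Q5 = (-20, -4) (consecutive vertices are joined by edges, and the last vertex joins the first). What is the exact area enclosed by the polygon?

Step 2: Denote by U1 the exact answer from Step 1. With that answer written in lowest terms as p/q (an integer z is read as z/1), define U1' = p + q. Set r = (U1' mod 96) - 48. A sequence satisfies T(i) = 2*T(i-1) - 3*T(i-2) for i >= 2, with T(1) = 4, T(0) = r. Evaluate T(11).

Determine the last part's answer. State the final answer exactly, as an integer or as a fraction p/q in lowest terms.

Step 1: cross terms: (-12*-15 - 9*-21)=369, (9*-11 - 26*-15)=291, (26*9 - 35*-11)=619, (35*-4 - -20*9)=40, (-20*-21 - -12*-4)=372; twice the area = |1691| = 1691; area = 1691/2; answer 1691/2
Step 2: U1 = 1691/2; threaded value p + q = 1693; r = 13; T(2) = 2*(4) - 3*(13) = -31; iterating: T(2)=-31, T(3)=-74, T(4)=-55, T(5)=112, T(6)=389, T(7)=442, T(8)=-283, T(9)=-1892, T(10)=-2935, T(11)=-194; answer -194

-194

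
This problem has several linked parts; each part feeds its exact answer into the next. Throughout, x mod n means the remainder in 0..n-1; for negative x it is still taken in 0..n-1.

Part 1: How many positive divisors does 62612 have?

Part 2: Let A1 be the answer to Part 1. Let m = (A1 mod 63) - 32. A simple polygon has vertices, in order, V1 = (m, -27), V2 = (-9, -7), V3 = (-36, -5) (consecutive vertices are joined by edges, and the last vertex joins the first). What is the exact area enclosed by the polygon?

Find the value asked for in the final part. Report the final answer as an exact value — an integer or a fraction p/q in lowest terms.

281

Part 1: 62612 = 2^2 * 11 * 1423; number of divisors = (2+1) * (1+1) * (1+1) = 12; answer 12
Part 2: A1 = 12; m = -20; cross terms: (-20*-7 - -9*-27)=-103, (-9*-5 - -36*-7)=-207, (-36*-27 - -20*-5)=872; twice the area = |562| = 562; area = 281; answer 281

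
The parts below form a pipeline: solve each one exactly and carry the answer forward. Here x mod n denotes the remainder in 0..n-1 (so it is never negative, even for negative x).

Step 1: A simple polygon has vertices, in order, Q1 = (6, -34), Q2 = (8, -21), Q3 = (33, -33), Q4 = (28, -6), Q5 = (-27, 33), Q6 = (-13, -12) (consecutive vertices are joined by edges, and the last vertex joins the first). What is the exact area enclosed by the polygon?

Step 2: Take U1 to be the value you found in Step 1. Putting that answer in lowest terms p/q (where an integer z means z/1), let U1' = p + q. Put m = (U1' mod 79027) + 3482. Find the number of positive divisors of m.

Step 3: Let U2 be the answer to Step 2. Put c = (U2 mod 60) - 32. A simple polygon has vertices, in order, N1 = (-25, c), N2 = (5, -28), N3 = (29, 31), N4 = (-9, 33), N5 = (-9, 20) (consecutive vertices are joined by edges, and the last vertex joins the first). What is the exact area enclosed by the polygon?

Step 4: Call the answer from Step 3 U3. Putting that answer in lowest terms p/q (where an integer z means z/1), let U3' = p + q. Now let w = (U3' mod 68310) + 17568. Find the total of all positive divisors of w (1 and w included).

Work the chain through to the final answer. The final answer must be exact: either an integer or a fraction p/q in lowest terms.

Step 1: cross terms: (6*-21 - 8*-34)=146, (8*-33 - 33*-21)=429, (33*-6 - 28*-33)=726, (28*33 - -27*-6)=762, (-27*-12 - -13*33)=753, (-13*-34 - 6*-12)=514; twice the area = |3330| = 3330; area = 1665; answer 1665
Step 2: U1 = 1665; threaded value p + q = 1666; m = 5148; 5148 = 2^2 * 3^2 * 11 * 13; number of divisors = (2+1) * (2+1) * (1+1) * (1+1) = 36; answer 36
Step 3: U2 = 36; c = 4; cross terms: (-25*-28 - 5*4)=680, (5*31 - 29*-28)=967, (29*33 - -9*31)=1236, (-9*20 - -9*33)=117, (-9*4 - -25*20)=464; twice the area = |3464| = 3464; area = 1732; answer 1732
Step 4: U3 = 1732; threaded value p + q = 1733; w = 19301; 19301 is prime, so its only divisors are 1 and 19301; sigma = 1 + 19301 = 19302; answer 19302

19302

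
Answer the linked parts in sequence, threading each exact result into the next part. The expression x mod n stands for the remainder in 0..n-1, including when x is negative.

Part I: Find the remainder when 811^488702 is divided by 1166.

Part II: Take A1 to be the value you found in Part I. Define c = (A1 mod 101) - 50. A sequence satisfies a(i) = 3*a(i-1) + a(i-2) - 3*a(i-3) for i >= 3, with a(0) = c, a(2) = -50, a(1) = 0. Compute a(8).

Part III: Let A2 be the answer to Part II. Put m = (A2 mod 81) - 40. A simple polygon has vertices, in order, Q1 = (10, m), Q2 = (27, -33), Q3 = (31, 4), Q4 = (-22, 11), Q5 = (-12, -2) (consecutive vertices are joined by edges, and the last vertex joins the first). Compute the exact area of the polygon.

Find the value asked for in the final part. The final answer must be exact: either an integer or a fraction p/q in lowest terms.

Part I: squarings mod 1166: 811^1=811, 811^2=97, 811^4=81, 811^8=731, 811^16=333, 811^32=119, 811^64=169, 811^128=577, 811^256=619, 811^512=713, 811^1024=1159, 811^2048=49, 811^4096=69, 811^8192=97, 811^16384=81, 811^32768=731, 811^65536=333, 811^131072=119, 811^262144=169; 811^488702 = 811^2 * 811^4 * 811^8 * 811^16 * 811^32 * 811^64 * 811^128 * 811^1024 * 811^4096 * 811^8192 * 811^16384 * 811^65536 * 811^131072 * 811^262144 = 119 (mod 1166); answer 119
Part II: A1 = 119; c = -32; a(3) = 3*(-50) + 1*(0) - 3*(-32) = -54; iterating: a(3)=-54, a(4)=-212, a(5)=-540, a(6)=-1670, a(7)=-4914, a(8)=-14792; answer -14792
Part III: A2 = -14792; m = -9; cross terms: (10*-33 - 27*-9)=-87, (27*4 - 31*-33)=1131, (31*11 - -22*4)=429, (-22*-2 - -12*11)=176, (-12*-9 - 10*-2)=128; twice the area = |1777| = 1777; area = 1777/2; answer 1777/2

1777/2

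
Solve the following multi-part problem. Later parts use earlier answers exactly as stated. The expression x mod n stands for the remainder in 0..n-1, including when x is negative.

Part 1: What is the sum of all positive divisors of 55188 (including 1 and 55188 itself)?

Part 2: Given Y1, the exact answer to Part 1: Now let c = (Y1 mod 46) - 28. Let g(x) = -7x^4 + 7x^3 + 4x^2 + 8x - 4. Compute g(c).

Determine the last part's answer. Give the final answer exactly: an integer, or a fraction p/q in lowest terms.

-10492

Part 1: 55188 = 2^2 * 3^3 * 7 * 73; sigma = (1 + 2 + 4) * (1 + 3 + 9 + 27) * (1 + 7) * (1 + 73) = 7 * 40 * 8 * 74 = 165760; answer 165760
Part 2: Y1 = 165760; c = -6; -7*(-6)^4 + 7*(-6)^3 + 4*(-6)^2 + 8*(-6)^1 - 4 = (-9072) + (-1512) + (144) + (-48) + (-4) = -10492; answer -10492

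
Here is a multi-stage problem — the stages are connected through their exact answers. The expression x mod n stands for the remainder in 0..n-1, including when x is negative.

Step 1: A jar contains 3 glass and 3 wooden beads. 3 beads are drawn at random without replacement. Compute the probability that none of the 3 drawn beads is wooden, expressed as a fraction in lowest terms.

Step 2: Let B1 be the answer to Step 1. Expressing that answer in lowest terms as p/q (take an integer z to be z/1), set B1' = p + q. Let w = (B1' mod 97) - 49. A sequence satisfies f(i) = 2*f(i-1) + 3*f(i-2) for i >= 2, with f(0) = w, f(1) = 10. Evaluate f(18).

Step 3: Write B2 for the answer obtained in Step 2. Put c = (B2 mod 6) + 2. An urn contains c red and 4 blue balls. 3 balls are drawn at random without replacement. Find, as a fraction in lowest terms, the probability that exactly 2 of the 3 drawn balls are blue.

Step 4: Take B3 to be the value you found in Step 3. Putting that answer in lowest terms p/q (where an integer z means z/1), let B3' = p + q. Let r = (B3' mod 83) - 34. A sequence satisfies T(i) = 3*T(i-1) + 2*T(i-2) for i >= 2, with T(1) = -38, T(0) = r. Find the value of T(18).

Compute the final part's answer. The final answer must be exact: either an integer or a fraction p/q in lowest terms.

Step 1: total draws C(6,3) = 20; favorable C(3,3) = 1; P = 1/20; answer 1/20
Step 2: B1 = 1/20; threaded value p + q = 21; w = -28; f(2) = 2*(10) + 3*(-28) = -64; iterating: f(2)=-64, f(3)=-98, f(4)=-388, f(5)=-1070, f(6)=-3304, f(7)=-9818, f(8)=-29548, f(9)=-88550, f(10)=-265744, f(11)=-797138, f(12)=-2391508, f(13)=-7174430, f(14)=-21523384, f(15)=-64570058, f(16)=-193710268, f(17)=-581130710, f(18)=-1743392224; answer -1743392224
Step 3: B2 = -1743392224; c = 4; total draws C(8,3) = 56; favorable C(4,2)*C(4,1) = 24; P = 3/7; answer 3/7
Step 4: B3 = 3/7; threaded value p + q = 10; r = -24; T(2) = 3*(-38) + 2*(-24) = -162; iterating: T(2)=-162, T(3)=-562, T(4)=-2010, T(5)=-7154, T(6)=-25482, T(7)=-90754, T(8)=-323226, T(9)=-1151186, T(10)=-4100010, T(11)=-14602402, T(12)=-52007226, T(13)=-185226482, T(14)=-659693898, T(15)=-2349534658, T(16)=-8367991770, T(17)=-29803044626, T(18)=-106145117418; answer -106145117418

-106145117418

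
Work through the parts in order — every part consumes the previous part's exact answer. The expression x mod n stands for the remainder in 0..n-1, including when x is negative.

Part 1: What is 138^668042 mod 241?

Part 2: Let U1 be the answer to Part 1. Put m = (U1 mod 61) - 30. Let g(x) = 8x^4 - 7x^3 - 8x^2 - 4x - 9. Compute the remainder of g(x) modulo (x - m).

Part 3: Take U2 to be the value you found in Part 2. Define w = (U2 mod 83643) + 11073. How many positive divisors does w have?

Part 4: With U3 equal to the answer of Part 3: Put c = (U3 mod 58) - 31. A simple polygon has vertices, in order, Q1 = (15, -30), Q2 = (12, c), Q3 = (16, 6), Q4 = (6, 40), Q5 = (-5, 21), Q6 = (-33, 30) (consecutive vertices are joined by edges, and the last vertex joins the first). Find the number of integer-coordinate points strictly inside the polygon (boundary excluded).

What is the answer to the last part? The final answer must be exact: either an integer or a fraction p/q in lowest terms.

1221

Part 1: squarings mod 241: 138^1=138, 138^2=5, 138^4=25, 138^8=143, 138^16=205, 138^32=91, 138^64=87, 138^128=98, 138^256=205, 138^512=91, 138^1024=87, 138^2048=98, 138^4096=205, 138^8192=91, 138^16384=87, 138^32768=98, 138^65536=205, 138^131072=91, 138^262144=87, 138^524288=98; 138^668042 = 138^2 * 138^8 * 138^128 * 138^256 * 138^4096 * 138^8192 * 138^131072 * 138^524288 = 236 (mod 241); answer 236
Part 2: U1 = 236; m = 23; remainder = value at the root: 8*(23)^4 - 7*(23)^3 - 8*(23)^2 - 4*(23)^1 - 9 = (2238728) + (-85169) + (-4232) + (-92) + (-9) = 2149226; answer 2149226
Part 3: U2 = 2149226; w = 69224; 69224 = 2^3 * 17 * 509; number of divisors = (3+1) * (1+1) * (1+1) = 16; answer 16
Part 4: U3 = 16; c = -15; cross terms: (15*-15 - 12*-30)=135, (12*6 - 16*-15)=312, (16*40 - 6*6)=604, (6*21 - -5*40)=326, (-5*30 - -33*21)=543, (-33*-30 - 15*30)=540; twice the area = |2460| = 2460; area = 1230; boundary points = 3 + 1 + 2 + 1 + 1 + 12 = 20; strictly interior points = area - boundary/2 + 1 = 1221; answer 1221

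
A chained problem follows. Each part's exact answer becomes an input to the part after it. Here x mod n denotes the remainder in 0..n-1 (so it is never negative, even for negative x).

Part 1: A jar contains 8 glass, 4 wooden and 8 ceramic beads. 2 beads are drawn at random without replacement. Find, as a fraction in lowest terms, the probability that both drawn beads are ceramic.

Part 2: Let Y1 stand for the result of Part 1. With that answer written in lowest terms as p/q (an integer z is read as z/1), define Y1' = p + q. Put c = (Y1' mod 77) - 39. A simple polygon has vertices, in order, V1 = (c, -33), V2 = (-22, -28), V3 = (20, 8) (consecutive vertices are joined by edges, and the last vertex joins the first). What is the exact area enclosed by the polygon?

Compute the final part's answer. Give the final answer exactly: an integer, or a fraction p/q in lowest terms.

375

Part 1: total draws C(20,2) = 190; favorable C(8,2) = 28; P = 14/95; answer 14/95
Part 2: Y1 = 14/95; threaded value p + q = 109; c = -7; cross terms: (-7*-28 - -22*-33)=-530, (-22*8 - 20*-28)=384, (20*-33 - -7*8)=-604; twice the area = |-750| = 750; area = 375; answer 375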